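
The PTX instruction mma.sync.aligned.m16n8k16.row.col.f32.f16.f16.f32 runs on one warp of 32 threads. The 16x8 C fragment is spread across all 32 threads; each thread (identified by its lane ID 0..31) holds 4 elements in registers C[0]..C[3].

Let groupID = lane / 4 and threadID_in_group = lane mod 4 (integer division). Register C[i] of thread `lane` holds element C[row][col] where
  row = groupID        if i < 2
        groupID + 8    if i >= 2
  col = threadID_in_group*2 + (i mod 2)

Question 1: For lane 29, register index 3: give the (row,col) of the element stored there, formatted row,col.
15,3

lane 29: grp=7 (29/4), tig=1 (29%4)
i=3: r=7+8=15, c=1*2+1=3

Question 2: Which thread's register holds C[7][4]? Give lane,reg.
30,0

r=7→G=7,rhi=0  c=4→T=2,p=0
L=7*4+2=30  i=0*2+0=0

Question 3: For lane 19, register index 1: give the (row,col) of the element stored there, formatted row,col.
4,7

L=19→G=19>>2=4, T=19&3=3
[1]→row 4+0=4  col 3·2+1=7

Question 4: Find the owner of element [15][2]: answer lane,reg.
r:15=>grp=7,rB=1  c:2=>tig=1,lo=0
L=7*4+1=29  i=1*2+0=2

29,2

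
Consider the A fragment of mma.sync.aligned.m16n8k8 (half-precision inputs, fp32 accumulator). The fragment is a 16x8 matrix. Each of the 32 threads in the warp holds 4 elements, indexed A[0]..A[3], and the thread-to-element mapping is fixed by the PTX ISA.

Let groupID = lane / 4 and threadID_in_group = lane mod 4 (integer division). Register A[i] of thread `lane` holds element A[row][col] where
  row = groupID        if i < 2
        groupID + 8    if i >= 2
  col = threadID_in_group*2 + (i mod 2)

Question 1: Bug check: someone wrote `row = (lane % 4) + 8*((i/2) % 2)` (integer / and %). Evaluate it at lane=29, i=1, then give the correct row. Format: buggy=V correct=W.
`(lane % 4) + 8*((i/2) % 2)`[29,1]→1
L=29→G=29>>2=7, T=29&3=1
[1]→row 7+0=7  col 1·2+1=3
row: 1 vs 7

buggy=1 correct=7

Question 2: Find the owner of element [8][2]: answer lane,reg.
r=8→G=0,rhi=1  c=2→T=1,p=0
L=0*4+1=1  i=1*2+0=2

1,2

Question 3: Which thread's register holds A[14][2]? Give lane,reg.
25,2

r=14→G=6,rhi=1  c=2→T=1,p=0
L=6*4+1=25  i=1*2+0=2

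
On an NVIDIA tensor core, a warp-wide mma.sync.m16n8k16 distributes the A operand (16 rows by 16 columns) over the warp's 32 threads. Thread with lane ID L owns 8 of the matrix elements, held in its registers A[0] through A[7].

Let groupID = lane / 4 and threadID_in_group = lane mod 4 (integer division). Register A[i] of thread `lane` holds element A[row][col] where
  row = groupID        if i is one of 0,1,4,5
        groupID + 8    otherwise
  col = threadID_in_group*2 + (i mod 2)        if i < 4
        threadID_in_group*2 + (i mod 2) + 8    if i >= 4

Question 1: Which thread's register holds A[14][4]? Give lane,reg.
26,2

r:14=>grp=6,rB=1  c:4=>cB=0,tig=2,lo=0
L=6*4+2=26  i=0*4+1*2+0=2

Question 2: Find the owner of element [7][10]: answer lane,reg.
29,4

r=7→G=7,rhi=0  c=10→chi=1,T=1,p=0
L=7*4+1=29  i=1*4+0*2+0=4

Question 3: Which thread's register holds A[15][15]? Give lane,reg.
r:15=>grp=7,rB=1  c:15=>cB=1,tig=3,lo=1
L=7*4+3=31  i=1*4+1*2+1=7

31,7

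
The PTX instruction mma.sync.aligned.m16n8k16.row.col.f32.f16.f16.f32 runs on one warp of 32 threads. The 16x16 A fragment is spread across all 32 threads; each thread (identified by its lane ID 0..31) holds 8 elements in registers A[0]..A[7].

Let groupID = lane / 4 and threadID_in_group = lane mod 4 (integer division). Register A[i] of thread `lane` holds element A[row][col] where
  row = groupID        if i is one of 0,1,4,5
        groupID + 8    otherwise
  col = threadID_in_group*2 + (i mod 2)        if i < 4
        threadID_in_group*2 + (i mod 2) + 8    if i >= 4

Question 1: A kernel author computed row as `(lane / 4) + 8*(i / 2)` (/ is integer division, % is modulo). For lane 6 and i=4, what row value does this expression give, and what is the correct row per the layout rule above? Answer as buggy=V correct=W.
buggy=17 correct=1

`(lane / 4) + 8*(i / 2)`[6,4]⇒17
lane 6: gr=1 (6/4), th=2 (6%4)
i=4: r=1+0=1, c=2*2+0+8=12
row: 17 vs 1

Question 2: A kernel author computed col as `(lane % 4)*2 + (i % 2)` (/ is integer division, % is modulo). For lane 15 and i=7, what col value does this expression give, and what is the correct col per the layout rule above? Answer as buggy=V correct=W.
`(lane % 4)*2 + (i % 2)`[15,7]→7
15: G=3,T=3
[7] (3+8,3*2+1+8) = (11,15)
col: 7 vs 15

buggy=7 correct=15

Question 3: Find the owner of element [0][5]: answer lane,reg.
r=0→G=0,rhi=0  c=5→chi=0,T=2,p=1
L=0*4+2=2  i=0*4+0*2+1=1

2,1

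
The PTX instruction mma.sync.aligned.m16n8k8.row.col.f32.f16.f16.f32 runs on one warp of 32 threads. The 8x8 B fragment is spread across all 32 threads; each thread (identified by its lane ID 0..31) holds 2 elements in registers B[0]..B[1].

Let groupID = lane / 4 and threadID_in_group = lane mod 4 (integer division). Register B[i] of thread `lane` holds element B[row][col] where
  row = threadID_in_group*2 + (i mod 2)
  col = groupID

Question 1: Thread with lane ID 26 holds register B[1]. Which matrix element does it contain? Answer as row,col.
5,6

lane 26: G=6 (26/4), T=2 (26%4)
i=1: r=2*2+1=5, c=G=6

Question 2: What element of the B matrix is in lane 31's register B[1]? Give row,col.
7,7

lane 31: gr=7 (31/4), th=3 (31%4)
i=1: r=3*2+1=7, c=gr=7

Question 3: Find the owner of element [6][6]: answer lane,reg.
c=6→G=6  r=6→T=3,p=0
L=6*4+3=27  i=0=0

27,0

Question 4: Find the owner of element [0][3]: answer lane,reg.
c:3=>grp=3  r:0=>tig=0,lo=0
L=3*4+0=12  i=0=0

12,0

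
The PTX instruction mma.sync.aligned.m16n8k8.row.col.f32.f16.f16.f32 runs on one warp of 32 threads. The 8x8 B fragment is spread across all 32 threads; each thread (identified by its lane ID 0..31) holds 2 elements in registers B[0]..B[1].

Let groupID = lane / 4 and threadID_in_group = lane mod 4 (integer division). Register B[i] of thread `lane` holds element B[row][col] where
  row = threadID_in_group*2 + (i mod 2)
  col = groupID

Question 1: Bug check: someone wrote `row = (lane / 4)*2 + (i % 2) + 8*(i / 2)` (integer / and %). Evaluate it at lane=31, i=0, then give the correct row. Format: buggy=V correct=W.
`(lane / 4)*2 + (i % 2) + 8*(i / 2)`[31,0]⇒14
lane 31⇒31/4=7, 31 mod 4=3
i=0  r:2·3+0⇒6  c:7
row: 14 vs 6

buggy=14 correct=6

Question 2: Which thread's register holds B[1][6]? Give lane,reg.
24,1

c=6⇒gr=6  r=1⇒th=0,odd=1
L=6*4+0=24  i=1=1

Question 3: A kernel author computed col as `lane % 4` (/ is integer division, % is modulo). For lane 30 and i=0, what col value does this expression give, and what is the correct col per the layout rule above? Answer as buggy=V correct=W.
`lane % 4`[30,0]→2
30: G=7,T=2
[0] (2*2+0,7) = (4,7)
col: 2 vs 7

buggy=2 correct=7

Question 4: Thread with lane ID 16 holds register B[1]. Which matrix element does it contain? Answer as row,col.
1,4

lane 16: G=4 (16/4), T=0 (16%4)
i=1: r=0*2+1=1, c=G=4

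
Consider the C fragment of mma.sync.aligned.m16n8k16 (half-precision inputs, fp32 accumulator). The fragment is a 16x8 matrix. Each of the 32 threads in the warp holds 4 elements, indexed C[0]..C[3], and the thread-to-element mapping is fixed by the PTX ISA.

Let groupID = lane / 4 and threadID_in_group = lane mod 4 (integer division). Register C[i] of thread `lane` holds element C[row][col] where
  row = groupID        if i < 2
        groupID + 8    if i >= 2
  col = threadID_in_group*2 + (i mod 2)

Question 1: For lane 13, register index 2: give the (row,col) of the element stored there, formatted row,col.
13: gid=3,tid=1
[2] (3+8,1*2+0) = (11,2)

11,2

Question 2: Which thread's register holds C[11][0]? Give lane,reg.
12,2

r:11=>grp=3,rB=1  c:0=>tig=0,lo=0
L=3*4+0=12  i=1*2+0=2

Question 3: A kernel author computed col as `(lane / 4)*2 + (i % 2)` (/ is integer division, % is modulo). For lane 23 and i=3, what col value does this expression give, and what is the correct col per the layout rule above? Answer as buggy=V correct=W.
buggy=11 correct=7

`(lane / 4)*2 + (i % 2)`[23,3]->11
L=23->gid=23>>2=5, tid=23&3=3
[3]->row 5+8=13  col 3·2+1=7
col: 11 vs 7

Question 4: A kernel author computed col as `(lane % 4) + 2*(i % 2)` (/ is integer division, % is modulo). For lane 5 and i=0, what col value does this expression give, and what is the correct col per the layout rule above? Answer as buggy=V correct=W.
`(lane % 4) + 2*(i % 2)`[5,0]=>1
lane 5=>5/4=1, 5 mod 4=1
i=0  r:1+0=>1  c:2·1+0=>2
col: 1 vs 2

buggy=1 correct=2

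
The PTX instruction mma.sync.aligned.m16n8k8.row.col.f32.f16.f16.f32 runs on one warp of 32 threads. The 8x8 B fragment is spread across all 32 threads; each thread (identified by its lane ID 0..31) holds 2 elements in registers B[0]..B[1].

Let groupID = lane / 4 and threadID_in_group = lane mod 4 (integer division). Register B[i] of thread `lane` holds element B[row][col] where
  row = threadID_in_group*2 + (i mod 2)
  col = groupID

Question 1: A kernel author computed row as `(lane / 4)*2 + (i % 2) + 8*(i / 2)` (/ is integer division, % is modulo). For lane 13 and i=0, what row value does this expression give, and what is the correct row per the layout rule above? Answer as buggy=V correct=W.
buggy=6 correct=2

`(lane / 4)*2 + (i % 2) + 8*(i / 2)`[13,0]->6
L=13->g=13>>2=3, t=13&3=1
[0]->row 1·2+0=2  col g=3
row: 6 vs 2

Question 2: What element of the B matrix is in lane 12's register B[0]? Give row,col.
lane 12→12/4=3, 12 mod 4=0
i=0  r:2·0+0→0  c:3

0,3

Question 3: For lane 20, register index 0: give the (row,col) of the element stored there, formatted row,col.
lane 20=>20/4=5, 20 mod 4=0
i=0  r:2·0+0=>0  c:5

0,5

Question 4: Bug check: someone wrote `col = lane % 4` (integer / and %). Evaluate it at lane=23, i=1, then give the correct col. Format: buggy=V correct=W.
`lane % 4`[23,1]->3
23: gid=5,tid=3
[1] (3*2+1,5) = (7,5)
col: 3 vs 5

buggy=3 correct=5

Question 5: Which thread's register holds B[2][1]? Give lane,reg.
5,0

c:1=>grp=1  r:2=>tig=1,lo=0
L=1*4+1=5  i=0=0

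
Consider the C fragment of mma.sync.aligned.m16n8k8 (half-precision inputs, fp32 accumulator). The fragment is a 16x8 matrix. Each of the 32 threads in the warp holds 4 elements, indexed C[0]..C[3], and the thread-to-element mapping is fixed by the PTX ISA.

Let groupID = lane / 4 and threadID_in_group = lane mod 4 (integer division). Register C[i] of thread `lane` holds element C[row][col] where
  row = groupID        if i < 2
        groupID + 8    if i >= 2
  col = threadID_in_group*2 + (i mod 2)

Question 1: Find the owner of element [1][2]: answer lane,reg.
5,0

r: 1->gid=1,r8=0  c: 2->tid=1,i&1=0
L=1*4+1=5  i=0*2+0=0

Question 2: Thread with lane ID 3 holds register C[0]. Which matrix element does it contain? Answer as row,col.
0,6

L=3→G=3>>2=0, T=3&3=3
[0]→row 0+0=0  col 3·2+0=6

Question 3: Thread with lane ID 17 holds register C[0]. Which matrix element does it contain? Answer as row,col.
4,2

L=17->gid=17>>2=4, tid=17&3=1
[0]->row 4+0=4  col 1·2+0=2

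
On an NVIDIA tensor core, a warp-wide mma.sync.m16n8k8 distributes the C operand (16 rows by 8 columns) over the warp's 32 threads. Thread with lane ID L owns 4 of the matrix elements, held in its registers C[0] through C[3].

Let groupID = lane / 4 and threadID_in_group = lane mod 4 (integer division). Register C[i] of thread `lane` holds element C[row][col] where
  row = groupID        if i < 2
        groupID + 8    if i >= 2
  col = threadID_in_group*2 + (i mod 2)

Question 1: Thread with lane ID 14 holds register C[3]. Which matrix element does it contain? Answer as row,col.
L=14->gid=14>>2=3, tid=14&3=2
[3]->row 3+8=11  col 2·2+1=5

11,5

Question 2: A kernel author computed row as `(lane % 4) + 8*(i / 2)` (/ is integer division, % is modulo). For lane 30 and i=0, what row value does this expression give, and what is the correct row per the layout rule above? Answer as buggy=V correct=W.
`(lane % 4) + 8*(i / 2)`[30,0]⇒2
30: gr=7,th=2
[0] (7+0,2*2+0) = (7,4)
row: 2 vs 7

buggy=2 correct=7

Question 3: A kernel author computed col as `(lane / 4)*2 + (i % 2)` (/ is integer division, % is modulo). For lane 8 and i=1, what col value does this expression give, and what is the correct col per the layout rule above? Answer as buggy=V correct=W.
`(lane / 4)*2 + (i % 2)`[8,1]->5
lane 8: gid=2 (8/4), tid=0 (8%4)
i=1: r=2+0=2, c=0*2+1=1
col: 5 vs 1

buggy=5 correct=1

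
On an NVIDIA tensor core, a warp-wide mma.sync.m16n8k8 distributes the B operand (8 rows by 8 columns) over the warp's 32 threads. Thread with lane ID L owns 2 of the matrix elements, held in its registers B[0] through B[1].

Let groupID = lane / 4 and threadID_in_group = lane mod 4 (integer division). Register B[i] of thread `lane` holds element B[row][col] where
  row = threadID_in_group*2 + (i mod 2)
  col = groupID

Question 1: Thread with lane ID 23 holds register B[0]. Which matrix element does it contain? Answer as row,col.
6,5

L=23=>grp=23>>2=5, tig=23&3=3
[0]=>row 3·2+0=6  col grp=5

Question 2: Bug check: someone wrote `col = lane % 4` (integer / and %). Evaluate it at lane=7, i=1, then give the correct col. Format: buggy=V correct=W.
buggy=3 correct=1

`lane % 4`[7,1]->3
7: g=1,t=3
[1] (3*2+1,1) = (7,1)
col: 3 vs 1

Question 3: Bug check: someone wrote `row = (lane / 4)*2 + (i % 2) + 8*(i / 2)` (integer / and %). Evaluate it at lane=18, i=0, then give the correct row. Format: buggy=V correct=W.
`(lane / 4)*2 + (i % 2) + 8*(i / 2)`[18,0]->8
lane 18->18/4=4, 18 mod 4=2
i=0  r:2·2+0->4  c:4
row: 8 vs 4

buggy=8 correct=4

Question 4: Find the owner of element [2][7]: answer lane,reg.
29,0

c:7=>grp=7  r:2=>tig=1,lo=0
L=7*4+1=29  i=0=0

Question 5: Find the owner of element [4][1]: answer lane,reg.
6,0

c=1⇒gr=1  r=4⇒th=2,odd=0
L=1*4+2=6  i=0=0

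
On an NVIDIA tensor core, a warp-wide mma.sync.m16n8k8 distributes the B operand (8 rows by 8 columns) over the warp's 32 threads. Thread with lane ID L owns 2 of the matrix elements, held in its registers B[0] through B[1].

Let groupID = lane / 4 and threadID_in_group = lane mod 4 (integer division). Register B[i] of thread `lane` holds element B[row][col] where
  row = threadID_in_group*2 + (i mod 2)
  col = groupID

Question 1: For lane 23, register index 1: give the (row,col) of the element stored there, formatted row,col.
lane 23: G=5 (23/4), T=3 (23%4)
i=1: r=3*2+1=7, c=G=5

7,5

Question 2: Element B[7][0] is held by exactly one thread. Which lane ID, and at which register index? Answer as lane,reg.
c=0->g=0  r=7->t=3,b0=1
L=0*4+3=3  i=1=1

3,1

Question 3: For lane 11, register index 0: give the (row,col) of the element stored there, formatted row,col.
L=11=>grp=11>>2=2, tig=11&3=3
[0]=>row 3·2+0=6  col grp=2

6,2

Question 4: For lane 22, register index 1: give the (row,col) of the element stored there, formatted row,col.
lane 22: gr=5 (22/4), th=2 (22%4)
i=1: r=2*2+1=5, c=gr=5

5,5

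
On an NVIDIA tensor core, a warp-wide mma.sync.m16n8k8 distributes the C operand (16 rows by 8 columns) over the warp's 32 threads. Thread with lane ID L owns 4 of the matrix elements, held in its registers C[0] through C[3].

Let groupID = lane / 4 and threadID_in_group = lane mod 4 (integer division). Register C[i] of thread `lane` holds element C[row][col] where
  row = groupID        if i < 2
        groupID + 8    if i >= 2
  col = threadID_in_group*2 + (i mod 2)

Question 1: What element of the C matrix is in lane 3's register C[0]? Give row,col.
3: gid=0,tid=3
[0] (0+0,3*2+0) = (0,6)

0,6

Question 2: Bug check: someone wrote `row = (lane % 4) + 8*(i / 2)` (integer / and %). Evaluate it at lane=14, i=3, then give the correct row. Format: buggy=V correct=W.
`(lane % 4) + 8*(i / 2)`[14,3]->10
lane 14->14/4=3, 14 mod 4=2
i=3  r:3+8->11  c:2·2+1->5
row: 10 vs 11

buggy=10 correct=11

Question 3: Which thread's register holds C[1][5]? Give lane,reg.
r=1→G=1,rhi=0  c=5→T=2,p=1
L=1*4+2=6  i=0*2+1=1

6,1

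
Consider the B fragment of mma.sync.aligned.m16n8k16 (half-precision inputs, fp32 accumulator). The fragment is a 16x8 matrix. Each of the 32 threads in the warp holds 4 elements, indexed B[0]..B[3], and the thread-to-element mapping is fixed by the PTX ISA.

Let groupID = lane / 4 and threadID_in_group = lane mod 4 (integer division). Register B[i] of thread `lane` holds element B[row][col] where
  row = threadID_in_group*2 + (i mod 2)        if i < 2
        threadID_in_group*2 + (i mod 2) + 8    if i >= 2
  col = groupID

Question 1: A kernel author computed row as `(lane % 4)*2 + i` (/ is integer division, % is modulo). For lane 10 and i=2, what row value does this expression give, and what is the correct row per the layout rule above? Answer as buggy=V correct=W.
`(lane % 4)*2 + i`[10,2]->6
L=10->g=10>>2=2, t=10&3=2
[2]->row 2·2+0+8=12  col g=2
row: 6 vs 12

buggy=6 correct=12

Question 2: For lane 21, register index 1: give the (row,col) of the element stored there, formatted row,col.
L=21⇒gr=21>>2=5, th=21&3=1
[1]⇒row 1·2+1+0=3  col gr=5

3,5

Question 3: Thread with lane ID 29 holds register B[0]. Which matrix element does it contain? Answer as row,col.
2,7

lane 29: G=7 (29/4), T=1 (29%4)
i=0: r=1*2+0+0=2, c=G=7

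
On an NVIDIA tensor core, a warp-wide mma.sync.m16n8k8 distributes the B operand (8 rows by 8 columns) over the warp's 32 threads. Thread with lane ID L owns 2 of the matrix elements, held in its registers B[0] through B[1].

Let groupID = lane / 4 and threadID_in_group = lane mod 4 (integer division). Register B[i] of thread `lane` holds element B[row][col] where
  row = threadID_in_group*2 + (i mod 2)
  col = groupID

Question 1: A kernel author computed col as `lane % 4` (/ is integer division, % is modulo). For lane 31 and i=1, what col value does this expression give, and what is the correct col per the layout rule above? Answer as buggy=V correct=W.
buggy=3 correct=7

`lane % 4`[31,1]=>3
31: grp=7,tig=3
[1] (3*2+1,7) = (7,7)
col: 3 vs 7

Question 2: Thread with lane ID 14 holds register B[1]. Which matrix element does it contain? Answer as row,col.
L=14→G=14>>2=3, T=14&3=2
[1]→row 2·2+1=5  col G=3

5,3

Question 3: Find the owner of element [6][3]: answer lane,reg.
c: 3->gid=3  r: 6->tid=3,i&1=0
L=3*4+3=15  i=0=0

15,0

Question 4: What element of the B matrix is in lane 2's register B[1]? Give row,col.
5,0

lane 2⇒2/4=0, 2 mod 4=2
i=1  r:2·2+1⇒5  c:0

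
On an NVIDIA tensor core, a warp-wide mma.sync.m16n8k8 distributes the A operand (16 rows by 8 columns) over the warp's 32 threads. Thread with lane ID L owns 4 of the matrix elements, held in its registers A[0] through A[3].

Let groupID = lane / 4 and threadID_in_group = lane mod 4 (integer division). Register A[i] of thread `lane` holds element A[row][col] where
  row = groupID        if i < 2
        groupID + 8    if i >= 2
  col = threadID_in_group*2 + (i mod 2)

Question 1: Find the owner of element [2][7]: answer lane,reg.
r: 2->gid=2,r8=0  c: 7->tid=3,i&1=1
L=2*4+3=11  i=0*2+1=1

11,1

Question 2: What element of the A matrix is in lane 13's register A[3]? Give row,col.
11,3

L=13→G=13>>2=3, T=13&3=1
[3]→row 3+8=11  col 1·2+1=3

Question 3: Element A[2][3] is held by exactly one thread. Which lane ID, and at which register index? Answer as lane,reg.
r: 2->gid=2,r8=0  c: 3->tid=1,i&1=1
L=2*4+1=9  i=0*2+1=1

9,1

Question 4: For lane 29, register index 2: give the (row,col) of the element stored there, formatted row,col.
lane 29→29/4=7, 29 mod 4=1
i=2  r:7+8→15  c:2·1+0→2

15,2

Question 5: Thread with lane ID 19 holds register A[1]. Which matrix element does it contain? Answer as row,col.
4,7

lane 19: gid=4 (19/4), tid=3 (19%4)
i=1: r=4+0=4, c=3*2+1=7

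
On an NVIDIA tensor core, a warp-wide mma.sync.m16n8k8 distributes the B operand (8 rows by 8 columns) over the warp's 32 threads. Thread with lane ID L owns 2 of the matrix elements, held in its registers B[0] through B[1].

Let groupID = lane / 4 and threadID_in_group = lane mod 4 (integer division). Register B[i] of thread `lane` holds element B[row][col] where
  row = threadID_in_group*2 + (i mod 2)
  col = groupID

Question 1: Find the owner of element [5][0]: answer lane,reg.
2,1

c: 0->gid=0  r: 5->tid=2,i&1=1
L=0*4+2=2  i=1=1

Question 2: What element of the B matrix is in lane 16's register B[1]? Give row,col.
lane 16->16/4=4, 16 mod 4=0
i=1  r:2·0+1->1  c:4

1,4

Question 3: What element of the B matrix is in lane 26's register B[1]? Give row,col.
5,6

26: G=6,T=2
[1] (2*2+1,6) = (5,6)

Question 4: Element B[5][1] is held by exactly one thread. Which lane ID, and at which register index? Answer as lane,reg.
6,1

c:1=>grp=1  r:5=>tig=2,lo=1
L=1*4+2=6  i=1=1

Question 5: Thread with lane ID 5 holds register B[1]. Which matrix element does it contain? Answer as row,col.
3,1

lane 5: gr=1 (5/4), th=1 (5%4)
i=1: r=1*2+1=3, c=gr=1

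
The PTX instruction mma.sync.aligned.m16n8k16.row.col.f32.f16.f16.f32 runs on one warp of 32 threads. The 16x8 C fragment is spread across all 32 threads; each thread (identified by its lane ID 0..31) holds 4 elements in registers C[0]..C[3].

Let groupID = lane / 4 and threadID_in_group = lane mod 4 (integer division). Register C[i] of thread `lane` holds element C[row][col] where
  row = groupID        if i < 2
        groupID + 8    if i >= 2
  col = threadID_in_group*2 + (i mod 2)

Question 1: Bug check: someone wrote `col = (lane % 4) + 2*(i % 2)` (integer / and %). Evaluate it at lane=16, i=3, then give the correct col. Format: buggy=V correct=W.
buggy=2 correct=1

`(lane % 4) + 2*(i % 2)`[16,3]⇒2
lane 16⇒16/4=4, 16 mod 4=0
i=3  r:4+8⇒12  c:2·0+1⇒1
col: 2 vs 1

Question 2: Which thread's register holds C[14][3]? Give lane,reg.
r:14=>grp=6,rB=1  c:3=>tig=1,lo=1
L=6*4+1=25  i=1*2+1=3

25,3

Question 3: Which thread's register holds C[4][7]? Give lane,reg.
19,1

r=4→G=4,rhi=0  c=7→T=3,p=1
L=4*4+3=19  i=0*2+1=1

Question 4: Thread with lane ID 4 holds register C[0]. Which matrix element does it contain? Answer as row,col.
lane 4=>4/4=1, 4 mod 4=0
i=0  r:1+0=>1  c:2·0+0=>0

1,0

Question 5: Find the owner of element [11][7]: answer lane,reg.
r=11→G=3,rhi=1  c=7→T=3,p=1
L=3*4+3=15  i=1*2+1=3

15,3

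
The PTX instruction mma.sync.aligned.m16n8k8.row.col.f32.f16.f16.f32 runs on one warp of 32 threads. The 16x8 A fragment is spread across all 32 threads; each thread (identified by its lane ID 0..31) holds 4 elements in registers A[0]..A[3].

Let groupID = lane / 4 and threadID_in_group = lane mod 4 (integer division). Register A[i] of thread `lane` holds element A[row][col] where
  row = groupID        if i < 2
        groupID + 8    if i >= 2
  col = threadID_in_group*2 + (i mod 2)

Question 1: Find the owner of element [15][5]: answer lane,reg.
r=15→G=7,rhi=1  c=5→T=2,p=1
L=7*4+2=30  i=1*2+1=3

30,3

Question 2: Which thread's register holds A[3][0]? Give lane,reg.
12,0

r=3→G=3,rhi=0  c=0→T=0,p=0
L=3*4+0=12  i=0*2+0=0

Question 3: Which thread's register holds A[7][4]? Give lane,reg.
30,0

r=7⇒gr=7,Rb=0  c=4⇒th=2,odd=0
L=7*4+2=30  i=0*2+0=0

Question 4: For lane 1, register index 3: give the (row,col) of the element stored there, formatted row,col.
1: gr=0,th=1
[3] (0+8,1*2+1) = (8,3)

8,3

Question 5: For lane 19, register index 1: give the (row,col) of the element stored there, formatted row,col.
lane 19⇒19/4=4, 19 mod 4=3
i=1  r:4+0⇒4  c:2·3+1⇒7

4,7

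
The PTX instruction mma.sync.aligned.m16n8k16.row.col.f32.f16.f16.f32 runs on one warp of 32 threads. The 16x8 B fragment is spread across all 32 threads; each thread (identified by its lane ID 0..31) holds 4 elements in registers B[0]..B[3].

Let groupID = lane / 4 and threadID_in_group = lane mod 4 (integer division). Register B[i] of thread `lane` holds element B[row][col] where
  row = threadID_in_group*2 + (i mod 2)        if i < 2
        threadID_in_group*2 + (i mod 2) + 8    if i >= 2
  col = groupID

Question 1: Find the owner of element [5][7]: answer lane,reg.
30,1

c=7→G=7  r=5→rhi=0,T=2,p=1
L=7*4+2=30  i=0*2+1=1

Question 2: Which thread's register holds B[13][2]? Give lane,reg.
10,3

c: 2->gid=2  r: 13->r8=1,tid=2,i&1=1
L=2*4+2=10  i=1*2+1=3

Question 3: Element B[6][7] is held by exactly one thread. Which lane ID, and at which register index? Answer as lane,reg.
c=7⇒gr=7  r=6⇒Rb=0,th=3,odd=0
L=7*4+3=31  i=0*2+0=0

31,0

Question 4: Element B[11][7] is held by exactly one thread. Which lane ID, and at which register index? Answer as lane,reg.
c: 7->gid=7  r: 11->r8=1,tid=1,i&1=1
L=7*4+1=29  i=1*2+1=3

29,3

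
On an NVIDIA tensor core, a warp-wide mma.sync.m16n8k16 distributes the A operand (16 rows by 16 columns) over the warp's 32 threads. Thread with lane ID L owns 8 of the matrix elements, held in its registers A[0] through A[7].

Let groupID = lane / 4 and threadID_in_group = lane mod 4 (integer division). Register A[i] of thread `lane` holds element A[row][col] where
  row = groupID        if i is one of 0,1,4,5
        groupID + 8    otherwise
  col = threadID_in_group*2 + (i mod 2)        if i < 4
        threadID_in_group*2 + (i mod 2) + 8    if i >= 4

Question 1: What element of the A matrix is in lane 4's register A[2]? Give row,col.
lane 4=>4/4=1, 4 mod 4=0
i=2  r:1+8=>9  c:2·0+0+0=>0

9,0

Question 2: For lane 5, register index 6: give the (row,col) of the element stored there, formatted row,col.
lane 5→5/4=1, 5 mod 4=1
i=6  r:1+8→9  c:2·1+0+8→10

9,10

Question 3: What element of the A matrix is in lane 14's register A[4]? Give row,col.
3,12

L=14->g=14>>2=3, t=14&3=2
[4]->row 3+0=3  col 2·2+0+8=12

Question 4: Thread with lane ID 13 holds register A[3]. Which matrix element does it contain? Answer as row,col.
11,3

lane 13: g=3 (13/4), t=1 (13%4)
i=3: r=3+8=11, c=1*2+1+0=3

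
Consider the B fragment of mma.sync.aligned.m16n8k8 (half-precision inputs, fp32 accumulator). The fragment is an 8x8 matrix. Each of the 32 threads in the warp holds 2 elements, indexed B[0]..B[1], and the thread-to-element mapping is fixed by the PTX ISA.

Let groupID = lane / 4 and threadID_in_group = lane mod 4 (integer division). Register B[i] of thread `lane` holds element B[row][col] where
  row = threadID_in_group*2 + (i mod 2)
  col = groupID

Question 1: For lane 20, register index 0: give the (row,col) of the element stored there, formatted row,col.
lane 20->20/4=5, 20 mod 4=0
i=0  r:2·0+0->0  c:5

0,5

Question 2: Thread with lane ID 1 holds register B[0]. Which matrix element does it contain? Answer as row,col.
lane 1->1/4=0, 1 mod 4=1
i=0  r:2·1+0->2  c:0

2,0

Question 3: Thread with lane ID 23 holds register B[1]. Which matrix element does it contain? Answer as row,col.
23: gid=5,tid=3
[1] (3*2+1,5) = (7,5)

7,5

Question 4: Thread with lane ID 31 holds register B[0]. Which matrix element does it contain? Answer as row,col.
6,7

lane 31: g=7 (31/4), t=3 (31%4)
i=0: r=3*2+0=6, c=g=7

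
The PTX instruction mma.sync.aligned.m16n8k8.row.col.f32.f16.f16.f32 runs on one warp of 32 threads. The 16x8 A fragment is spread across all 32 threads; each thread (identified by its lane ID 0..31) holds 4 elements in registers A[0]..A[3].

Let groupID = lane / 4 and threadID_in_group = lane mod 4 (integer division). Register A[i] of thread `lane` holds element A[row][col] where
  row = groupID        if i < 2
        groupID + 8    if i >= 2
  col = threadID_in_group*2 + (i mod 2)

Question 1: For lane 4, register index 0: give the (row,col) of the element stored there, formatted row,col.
4: gid=1,tid=0
[0] (1+0,0*2+0) = (1,0)

1,0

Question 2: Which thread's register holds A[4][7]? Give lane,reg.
r: 4->gid=4,r8=0  c: 7->tid=3,i&1=1
L=4*4+3=19  i=0*2+1=1

19,1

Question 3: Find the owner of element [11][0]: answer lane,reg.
r:11=>grp=3,rB=1  c:0=>tig=0,lo=0
L=3*4+0=12  i=1*2+0=2

12,2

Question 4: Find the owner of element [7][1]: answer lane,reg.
r: 7->gid=7,r8=0  c: 1->tid=0,i&1=1
L=7*4+0=28  i=0*2+1=1

28,1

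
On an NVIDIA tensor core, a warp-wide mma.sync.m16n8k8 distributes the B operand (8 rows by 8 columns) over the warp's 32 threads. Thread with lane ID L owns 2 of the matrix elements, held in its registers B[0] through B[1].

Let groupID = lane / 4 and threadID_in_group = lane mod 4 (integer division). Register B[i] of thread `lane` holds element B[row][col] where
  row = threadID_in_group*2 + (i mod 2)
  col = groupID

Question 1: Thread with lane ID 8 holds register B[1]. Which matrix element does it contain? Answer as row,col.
L=8→G=8>>2=2, T=8&3=0
[1]→row 0·2+1=1  col G=2

1,2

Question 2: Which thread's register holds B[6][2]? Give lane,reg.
c=2⇒gr=2  r=6⇒th=3,odd=0
L=2*4+3=11  i=0=0

11,0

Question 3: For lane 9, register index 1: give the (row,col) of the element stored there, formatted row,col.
lane 9->9/4=2, 9 mod 4=1
i=1  r:2·1+1->3  c:2

3,2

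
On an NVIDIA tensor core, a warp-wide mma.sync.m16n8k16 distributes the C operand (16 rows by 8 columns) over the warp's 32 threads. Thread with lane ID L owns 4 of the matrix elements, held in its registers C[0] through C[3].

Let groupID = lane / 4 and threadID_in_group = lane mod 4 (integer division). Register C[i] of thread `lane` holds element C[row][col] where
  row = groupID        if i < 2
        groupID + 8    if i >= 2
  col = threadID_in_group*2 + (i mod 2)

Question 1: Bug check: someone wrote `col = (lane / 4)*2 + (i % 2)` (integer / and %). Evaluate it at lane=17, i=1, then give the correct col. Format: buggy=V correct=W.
buggy=9 correct=3

`(lane / 4)*2 + (i % 2)`[17,1]→9
L=17→G=17>>2=4, T=17&3=1
[1]→row 4+0=4  col 1·2+1=3
col: 9 vs 3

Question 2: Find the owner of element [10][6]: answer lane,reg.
r: 10->gid=2,r8=1  c: 6->tid=3,i&1=0
L=2*4+3=11  i=1*2+0=2

11,2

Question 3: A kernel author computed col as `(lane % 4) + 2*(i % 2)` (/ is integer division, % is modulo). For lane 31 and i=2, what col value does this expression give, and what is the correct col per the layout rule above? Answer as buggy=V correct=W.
`(lane % 4) + 2*(i % 2)`[31,2]->3
lane 31->31/4=7, 31 mod 4=3
i=2  r:7+8->15  c:2·3+0->6
col: 3 vs 6

buggy=3 correct=6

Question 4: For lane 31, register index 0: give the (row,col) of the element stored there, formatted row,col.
L=31->g=31>>2=7, t=31&3=3
[0]->row 7+0=7  col 3·2+0=6

7,6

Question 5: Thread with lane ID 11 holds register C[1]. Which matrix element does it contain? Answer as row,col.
2,7

11: gid=2,tid=3
[1] (2+0,3*2+1) = (2,7)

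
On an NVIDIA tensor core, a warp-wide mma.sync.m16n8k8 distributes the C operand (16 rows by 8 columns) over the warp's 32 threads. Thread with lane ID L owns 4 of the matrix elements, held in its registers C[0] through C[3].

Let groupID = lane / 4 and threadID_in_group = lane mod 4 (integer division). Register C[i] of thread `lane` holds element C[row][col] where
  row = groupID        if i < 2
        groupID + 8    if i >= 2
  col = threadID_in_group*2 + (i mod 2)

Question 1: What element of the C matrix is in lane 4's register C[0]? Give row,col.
1,0

lane 4=>4/4=1, 4 mod 4=0
i=0  r:1+0=>1  c:2·0+0=>0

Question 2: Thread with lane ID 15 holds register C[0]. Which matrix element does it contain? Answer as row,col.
3,6

lane 15=>15/4=3, 15 mod 4=3
i=0  r:3+0=>3  c:2·3+0=>6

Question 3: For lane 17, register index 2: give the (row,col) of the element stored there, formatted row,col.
17: gr=4,th=1
[2] (4+8,1*2+0) = (12,2)

12,2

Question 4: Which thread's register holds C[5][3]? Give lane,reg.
r=5→G=5,rhi=0  c=3→T=1,p=1
L=5*4+1=21  i=0*2+1=1

21,1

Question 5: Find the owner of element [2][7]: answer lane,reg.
r=2→G=2,rhi=0  c=7→T=3,p=1
L=2*4+3=11  i=0*2+1=1

11,1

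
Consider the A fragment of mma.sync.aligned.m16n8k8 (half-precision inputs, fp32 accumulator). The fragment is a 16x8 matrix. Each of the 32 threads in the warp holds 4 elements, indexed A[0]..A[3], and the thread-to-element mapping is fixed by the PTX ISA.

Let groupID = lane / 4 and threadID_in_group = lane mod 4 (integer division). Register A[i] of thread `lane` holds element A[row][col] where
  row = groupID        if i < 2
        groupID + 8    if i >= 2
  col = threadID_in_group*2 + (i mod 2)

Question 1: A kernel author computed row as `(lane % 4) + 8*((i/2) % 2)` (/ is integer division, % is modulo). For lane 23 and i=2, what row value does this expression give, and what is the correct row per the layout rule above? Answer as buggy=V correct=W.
buggy=11 correct=13

`(lane % 4) + 8*((i/2) % 2)`[23,2]->11
lane 23->23/4=5, 23 mod 4=3
i=2  r:5+8->13  c:2·3+0->6
row: 11 vs 13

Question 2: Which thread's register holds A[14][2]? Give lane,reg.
25,2

r=14⇒gr=6,Rb=1  c=2⇒th=1,odd=0
L=6*4+1=25  i=1*2+0=2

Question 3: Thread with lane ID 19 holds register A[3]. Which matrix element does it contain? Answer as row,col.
12,7

19: gr=4,th=3
[3] (4+8,3*2+1) = (12,7)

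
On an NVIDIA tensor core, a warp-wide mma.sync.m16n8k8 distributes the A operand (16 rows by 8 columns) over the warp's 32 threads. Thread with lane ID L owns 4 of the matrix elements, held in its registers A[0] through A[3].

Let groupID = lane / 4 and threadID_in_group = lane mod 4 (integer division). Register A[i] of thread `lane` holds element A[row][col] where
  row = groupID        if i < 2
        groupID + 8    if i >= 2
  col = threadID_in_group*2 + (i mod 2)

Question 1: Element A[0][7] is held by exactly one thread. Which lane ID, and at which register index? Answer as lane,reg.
3,1

r: 0->gid=0,r8=0  c: 7->tid=3,i&1=1
L=0*4+3=3  i=0*2+1=1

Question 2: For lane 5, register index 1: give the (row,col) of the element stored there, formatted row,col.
1,3

L=5→G=5>>2=1, T=5&3=1
[1]→row 1+0=1  col 1·2+1=3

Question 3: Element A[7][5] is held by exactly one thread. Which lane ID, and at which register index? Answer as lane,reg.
30,1

r: 7->gid=7,r8=0  c: 5->tid=2,i&1=1
L=7*4+2=30  i=0*2+1=1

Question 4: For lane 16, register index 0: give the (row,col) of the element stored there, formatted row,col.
4,0

lane 16→16/4=4, 16 mod 4=0
i=0  r:4+0→4  c:2·0+0→0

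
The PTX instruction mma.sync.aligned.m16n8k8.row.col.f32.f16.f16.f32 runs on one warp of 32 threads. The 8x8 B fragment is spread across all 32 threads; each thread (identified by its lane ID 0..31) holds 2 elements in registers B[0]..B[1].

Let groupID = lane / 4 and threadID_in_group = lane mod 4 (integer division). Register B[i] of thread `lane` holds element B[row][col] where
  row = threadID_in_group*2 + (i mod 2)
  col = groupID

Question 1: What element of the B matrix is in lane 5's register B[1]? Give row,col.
5: G=1,T=1
[1] (1*2+1,1) = (3,1)

3,1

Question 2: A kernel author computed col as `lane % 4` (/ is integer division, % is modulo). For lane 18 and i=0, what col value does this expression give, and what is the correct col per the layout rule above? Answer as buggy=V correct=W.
`lane % 4`[18,0]⇒2
L=18⇒gr=18>>2=4, th=18&3=2
[0]⇒row 2·2+0=4  col gr=4
col: 2 vs 4

buggy=2 correct=4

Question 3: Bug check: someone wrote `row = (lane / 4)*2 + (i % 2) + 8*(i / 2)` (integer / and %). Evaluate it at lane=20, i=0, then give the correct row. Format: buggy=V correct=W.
buggy=10 correct=0

`(lane / 4)*2 + (i % 2) + 8*(i / 2)`[20,0]->10
lane 20->20/4=5, 20 mod 4=0
i=0  r:2·0+0->0  c:5
row: 10 vs 0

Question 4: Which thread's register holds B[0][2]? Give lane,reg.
8,0

c:2=>grp=2  r:0=>tig=0,lo=0
L=2*4+0=8  i=0=0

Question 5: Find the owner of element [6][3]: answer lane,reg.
c=3⇒gr=3  r=6⇒th=3,odd=0
L=3*4+3=15  i=0=0

15,0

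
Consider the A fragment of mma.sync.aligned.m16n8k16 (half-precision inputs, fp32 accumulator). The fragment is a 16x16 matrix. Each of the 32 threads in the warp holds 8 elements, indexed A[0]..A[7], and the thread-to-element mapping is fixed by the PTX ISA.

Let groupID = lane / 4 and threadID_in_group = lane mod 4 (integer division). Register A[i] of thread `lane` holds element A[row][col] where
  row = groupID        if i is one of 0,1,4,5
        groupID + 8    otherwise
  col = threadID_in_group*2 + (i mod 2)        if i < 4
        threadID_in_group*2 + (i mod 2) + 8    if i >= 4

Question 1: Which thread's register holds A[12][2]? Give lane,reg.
17,2

r=12->g=4,rb=1  c=2->cb=0,t=1,b0=0
L=4*4+1=17  i=0*4+1*2+0=2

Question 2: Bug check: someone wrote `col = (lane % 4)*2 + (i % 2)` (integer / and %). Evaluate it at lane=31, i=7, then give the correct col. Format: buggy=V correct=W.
buggy=7 correct=15

`(lane % 4)*2 + (i % 2)`[31,7]->7
lane 31->31/4=7, 31 mod 4=3
i=7  r:7+8->15  c:2·3+1+8->15
col: 7 vs 15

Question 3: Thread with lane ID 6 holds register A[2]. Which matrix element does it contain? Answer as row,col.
9,4

lane 6: G=1 (6/4), T=2 (6%4)
i=2: r=1+8=9, c=2*2+0+0=4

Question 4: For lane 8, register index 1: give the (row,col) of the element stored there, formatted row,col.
8: g=2,t=0
[1] (2+0,0*2+1+0) = (2,1)

2,1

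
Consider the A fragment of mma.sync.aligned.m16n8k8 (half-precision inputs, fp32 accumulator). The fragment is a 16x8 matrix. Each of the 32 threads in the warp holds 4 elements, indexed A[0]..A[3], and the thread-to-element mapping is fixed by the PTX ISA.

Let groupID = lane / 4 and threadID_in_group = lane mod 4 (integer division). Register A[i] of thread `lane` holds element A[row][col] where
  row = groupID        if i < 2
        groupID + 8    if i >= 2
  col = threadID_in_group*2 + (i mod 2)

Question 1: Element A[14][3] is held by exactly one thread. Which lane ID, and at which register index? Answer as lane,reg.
r:14=>grp=6,rB=1  c:3=>tig=1,lo=1
L=6*4+1=25  i=1*2+1=3

25,3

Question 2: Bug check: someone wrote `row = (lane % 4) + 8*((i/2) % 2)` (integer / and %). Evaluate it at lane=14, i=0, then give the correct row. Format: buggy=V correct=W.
buggy=2 correct=3

`(lane % 4) + 8*((i/2) % 2)`[14,0]=>2
L=14=>grp=14>>2=3, tig=14&3=2
[0]=>row 3+0=3  col 2·2+0=4
row: 2 vs 3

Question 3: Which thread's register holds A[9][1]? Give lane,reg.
4,3

r=9→G=1,rhi=1  c=1→T=0,p=1
L=1*4+0=4  i=1*2+1=3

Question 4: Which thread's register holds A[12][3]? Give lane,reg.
r:12=>grp=4,rB=1  c:3=>tig=1,lo=1
L=4*4+1=17  i=1*2+1=3

17,3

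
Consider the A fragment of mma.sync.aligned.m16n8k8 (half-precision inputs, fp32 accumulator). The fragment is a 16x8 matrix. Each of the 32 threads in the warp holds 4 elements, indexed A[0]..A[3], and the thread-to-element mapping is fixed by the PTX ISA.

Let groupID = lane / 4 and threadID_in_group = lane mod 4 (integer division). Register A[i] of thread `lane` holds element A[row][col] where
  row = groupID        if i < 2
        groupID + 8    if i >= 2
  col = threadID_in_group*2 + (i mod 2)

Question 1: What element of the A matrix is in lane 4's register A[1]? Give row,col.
L=4=>grp=4>>2=1, tig=4&3=0
[1]=>row 1+0=1  col 0·2+1=1

1,1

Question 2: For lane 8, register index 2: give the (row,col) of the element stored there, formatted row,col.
10,0

lane 8=>8/4=2, 8 mod 4=0
i=2  r:2+8=>10  c:2·0+0=>0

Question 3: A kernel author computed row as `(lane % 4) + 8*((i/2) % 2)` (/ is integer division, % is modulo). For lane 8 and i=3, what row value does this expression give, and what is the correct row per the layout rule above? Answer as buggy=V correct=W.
buggy=8 correct=10

`(lane % 4) + 8*((i/2) % 2)`[8,3]=>8
8: grp=2,tig=0
[3] (2+8,0*2+1) = (10,1)
row: 8 vs 10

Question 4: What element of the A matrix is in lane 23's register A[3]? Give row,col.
23: grp=5,tig=3
[3] (5+8,3*2+1) = (13,7)

13,7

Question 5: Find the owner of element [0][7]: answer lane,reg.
3,1

r=0->g=0,rb=0  c=7->t=3,b0=1
L=0*4+3=3  i=0*2+1=1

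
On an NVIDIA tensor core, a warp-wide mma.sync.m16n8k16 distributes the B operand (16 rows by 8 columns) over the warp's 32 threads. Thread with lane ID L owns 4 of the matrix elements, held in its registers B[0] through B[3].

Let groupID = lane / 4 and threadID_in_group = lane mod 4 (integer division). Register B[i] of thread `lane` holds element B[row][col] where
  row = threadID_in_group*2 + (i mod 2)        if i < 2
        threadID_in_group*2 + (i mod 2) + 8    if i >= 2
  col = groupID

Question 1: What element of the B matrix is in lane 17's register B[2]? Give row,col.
10,4

lane 17: g=4 (17/4), t=1 (17%4)
i=2: r=1*2+0+8=10, c=g=4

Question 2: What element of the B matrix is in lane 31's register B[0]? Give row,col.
lane 31->31/4=7, 31 mod 4=3
i=0  r:2·3+0+0->6  c:7

6,7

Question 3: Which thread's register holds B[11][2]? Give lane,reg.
c=2⇒gr=2  r=11⇒Rb=1,th=1,odd=1
L=2*4+1=9  i=1*2+1=3

9,3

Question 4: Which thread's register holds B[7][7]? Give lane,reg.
c: 7->gid=7  r: 7->r8=0,tid=3,i&1=1
L=7*4+3=31  i=0*2+1=1

31,1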